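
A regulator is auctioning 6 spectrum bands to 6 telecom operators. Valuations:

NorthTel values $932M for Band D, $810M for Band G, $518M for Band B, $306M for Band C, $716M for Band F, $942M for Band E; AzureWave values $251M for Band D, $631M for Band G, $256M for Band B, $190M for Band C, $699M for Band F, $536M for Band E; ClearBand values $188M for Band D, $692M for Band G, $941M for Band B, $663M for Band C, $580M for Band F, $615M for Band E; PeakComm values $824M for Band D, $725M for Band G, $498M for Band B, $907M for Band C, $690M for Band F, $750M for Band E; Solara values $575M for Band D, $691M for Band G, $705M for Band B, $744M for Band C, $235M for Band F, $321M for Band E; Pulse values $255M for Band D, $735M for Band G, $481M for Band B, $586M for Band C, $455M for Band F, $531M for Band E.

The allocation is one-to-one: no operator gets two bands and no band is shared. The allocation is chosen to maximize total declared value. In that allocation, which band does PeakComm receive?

PeakComm receives Band D.

This is the linear assignment problem.
Optimal: NorthTel→Band E ($942M), AzureWave→Band F ($699M), ClearBand→Band B ($941M), PeakComm→Band D ($824M), Solara→Band C ($744M), Pulse→Band G ($735M) — total 942+699+941+824+744+735 = $4885M.
Max-entry greedy (repeatedly take the single best remaining cell) gives $4799M, worse by 86.
Swapping AzureWave↔Pulse (AzureWave→Band G $631M, Pulse→Band F $455M) loses 348.
Every other assignment is strictly worse.
PeakComm's own top band is Band C ($907M), but forcing PeakComm→Band C and reassigning the rest optimally gives only $4799M — worse by 86.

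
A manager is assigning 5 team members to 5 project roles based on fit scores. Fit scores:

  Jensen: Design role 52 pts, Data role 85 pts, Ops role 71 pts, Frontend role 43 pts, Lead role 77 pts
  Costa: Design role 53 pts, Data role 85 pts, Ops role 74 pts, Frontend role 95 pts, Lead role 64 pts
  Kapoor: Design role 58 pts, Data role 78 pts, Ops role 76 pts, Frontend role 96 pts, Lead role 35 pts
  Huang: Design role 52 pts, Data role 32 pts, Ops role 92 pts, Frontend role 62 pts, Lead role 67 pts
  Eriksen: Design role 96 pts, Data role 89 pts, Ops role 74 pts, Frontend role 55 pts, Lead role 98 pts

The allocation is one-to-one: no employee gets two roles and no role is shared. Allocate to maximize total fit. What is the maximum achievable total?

Maximum total: 446 pts

This is a one-to-one assignment (maximum-weight bipartite matching).
Optimal: Jensen→Lead role (77 pts), Costa→Data role (85 pts), Kapoor→Frontend role (96 pts), Huang→Ops role (92 pts), Eriksen→Design role (96 pts) — total 77+85+96+92+96 = 446 pts.
Max-entry greedy (repeatedly take the single best remaining cell) gives 424 pts, worse by 22.
Next-best assignment: Jensen→Lead role, Costa→Frontend role, Kapoor→Data role, Huang→Ops role, Eriksen→Design role = 438 pts.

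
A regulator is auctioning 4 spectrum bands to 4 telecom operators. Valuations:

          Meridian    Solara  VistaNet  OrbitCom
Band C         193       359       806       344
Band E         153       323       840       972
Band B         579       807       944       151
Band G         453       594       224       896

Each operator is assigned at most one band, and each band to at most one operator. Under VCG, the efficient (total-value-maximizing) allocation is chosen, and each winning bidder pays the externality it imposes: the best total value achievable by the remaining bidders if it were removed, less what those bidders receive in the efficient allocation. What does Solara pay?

Efficient allocation: Meridian→Band G ($453M), Solara→Band B ($807M), VistaNet→Band C ($806M), OrbitCom→Band E ($972M); total welfare W = $3038M.
Solara receives Band B at value $807M, so the others get W − 807 = $2231M.
Without Solara: best allocation of the remaining 3 bidders over all 4 bands is Meridian→Band G ($453M), VistaNet→Band B ($944M), OrbitCom→Band E ($972M), total $2369M.
VCG payment = (others' best without Solara) − (others' welfare with Solara) = 2369 − 2231 = $138M.

Solara pays $138M.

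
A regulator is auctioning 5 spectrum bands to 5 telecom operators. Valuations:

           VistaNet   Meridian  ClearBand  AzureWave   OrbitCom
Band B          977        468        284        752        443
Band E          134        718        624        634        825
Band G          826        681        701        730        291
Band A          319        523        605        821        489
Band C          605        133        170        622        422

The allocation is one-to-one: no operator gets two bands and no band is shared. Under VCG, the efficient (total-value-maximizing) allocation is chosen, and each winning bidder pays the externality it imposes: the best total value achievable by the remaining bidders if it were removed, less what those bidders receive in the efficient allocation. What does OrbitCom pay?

Efficient allocation: VistaNet→Band B ($977M), Meridian→Band G ($681M), ClearBand→Band A ($605M), AzureWave→Band C ($622M), OrbitCom→Band E ($825M); total welfare W = $3710M.
OrbitCom receives Band E at value $825M, so the others get W − 825 = $2885M.
Without OrbitCom: best allocation of the remaining 4 bidders over all 5 bands is VistaNet→Band B ($977M), Meridian→Band E ($718M), ClearBand→Band G ($701M), AzureWave→Band A ($821M), total $3217M.
VCG payment = (others' best without OrbitCom) − (others' welfare with OrbitCom) = 3217 − 2885 = $332M.

OrbitCom pays $332M.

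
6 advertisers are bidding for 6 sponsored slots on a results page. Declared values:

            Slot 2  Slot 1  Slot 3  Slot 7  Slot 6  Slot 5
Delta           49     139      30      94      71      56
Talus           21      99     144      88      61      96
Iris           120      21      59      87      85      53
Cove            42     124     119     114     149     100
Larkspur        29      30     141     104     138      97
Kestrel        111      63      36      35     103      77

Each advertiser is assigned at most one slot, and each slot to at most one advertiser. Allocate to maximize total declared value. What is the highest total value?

Max total: $733

Optimal: Delta→Slot 1 ($139), Talus→Slot 3 ($144), Iris→Slot 2 ($120), Cove→Slot 6 ($149), Larkspur→Slot 7 ($104), Kestrel→Slot 5 ($77) — total 139+144+120+149+104+77 = $733.
Column-greedy (each slot in turn goes to its best remaining advertiser) gives $732, worse by 1.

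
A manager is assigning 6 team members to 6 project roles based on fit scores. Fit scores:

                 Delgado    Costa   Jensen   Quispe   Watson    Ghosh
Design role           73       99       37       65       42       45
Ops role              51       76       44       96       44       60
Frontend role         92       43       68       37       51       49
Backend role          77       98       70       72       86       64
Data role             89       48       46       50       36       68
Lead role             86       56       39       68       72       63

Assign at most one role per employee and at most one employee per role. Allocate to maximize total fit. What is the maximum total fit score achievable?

Max total: 503 pts

Optimal: Delgado→Lead role (86 pts), Costa→Design role (99 pts), Jensen→Frontend role (68 pts), Quispe→Ops role (96 pts), Watson→Backend role (86 pts), Ghosh→Data role (68 pts) — total 86+99+68+96+86+68 = 503 pts.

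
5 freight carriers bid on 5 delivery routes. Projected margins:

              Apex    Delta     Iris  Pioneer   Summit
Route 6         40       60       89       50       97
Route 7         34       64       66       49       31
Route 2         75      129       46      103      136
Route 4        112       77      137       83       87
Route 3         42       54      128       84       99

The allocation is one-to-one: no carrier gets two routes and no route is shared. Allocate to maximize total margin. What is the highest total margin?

Optimal: Apex→Route 4 ($112k), Delta→Route 2 ($129k), Iris→Route 3 ($128k), Pioneer→Route 7 ($49k), Summit→Route 6 ($97k) — total 112+129+128+49+97 = $515k.
Max-entry greedy (repeatedly take the single best remaining cell) gives $461k, worse by 54.
Next-best assignment: Apex→Route 4, Delta→Route 7, Iris→Route 3, Pioneer→Route 2, Summit→Route 6 = $504k.
Every other assignment is strictly worse.

Maximum total: $515k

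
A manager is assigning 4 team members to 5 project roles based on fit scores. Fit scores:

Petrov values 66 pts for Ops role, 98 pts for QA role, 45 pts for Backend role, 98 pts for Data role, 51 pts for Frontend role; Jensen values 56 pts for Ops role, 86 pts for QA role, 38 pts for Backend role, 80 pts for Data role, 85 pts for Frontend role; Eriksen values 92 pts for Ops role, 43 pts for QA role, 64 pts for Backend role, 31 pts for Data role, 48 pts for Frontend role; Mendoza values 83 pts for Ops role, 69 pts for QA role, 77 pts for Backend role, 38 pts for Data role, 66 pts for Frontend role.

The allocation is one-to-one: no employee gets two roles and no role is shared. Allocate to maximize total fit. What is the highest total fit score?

Maximum total: 353 pts

This is a one-to-one assignment (maximum-weight bipartite matching).
Optimal: Petrov→Data role (98 pts), Jensen→QA role (86 pts), Eriksen→Ops role (92 pts), Mendoza→Backend role (77 pts) — total 98+86+92+77 = 353 pts.
Column-greedy (each role in turn goes to its best remaining employee) gives 347 pts, worse by 6.
Swapping Mendoza↔Eriksen (Mendoza→Ops role 83 pts, Eriksen→Backend role 64 pts) loses 22.
No other one-to-one assignment exceeds 353 pts.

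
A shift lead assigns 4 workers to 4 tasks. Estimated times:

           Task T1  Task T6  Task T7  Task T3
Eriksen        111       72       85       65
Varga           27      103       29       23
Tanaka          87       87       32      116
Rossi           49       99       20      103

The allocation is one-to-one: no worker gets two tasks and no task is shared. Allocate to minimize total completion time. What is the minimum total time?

Minimum total: 176 min

This is a one-to-one assignment (minimum-cost bipartite matching).
Optimal: Eriksen→Task T6 (72 min), Varga→Task T3 (23 min), Tanaka→Task T7 (32 min), Rossi→Task T1 (49 min) — total 72+23+32+49 = 176 min.
Row-greedy (each worker in turn takes its cheapest remaining task) gives 223 min, worse by 47.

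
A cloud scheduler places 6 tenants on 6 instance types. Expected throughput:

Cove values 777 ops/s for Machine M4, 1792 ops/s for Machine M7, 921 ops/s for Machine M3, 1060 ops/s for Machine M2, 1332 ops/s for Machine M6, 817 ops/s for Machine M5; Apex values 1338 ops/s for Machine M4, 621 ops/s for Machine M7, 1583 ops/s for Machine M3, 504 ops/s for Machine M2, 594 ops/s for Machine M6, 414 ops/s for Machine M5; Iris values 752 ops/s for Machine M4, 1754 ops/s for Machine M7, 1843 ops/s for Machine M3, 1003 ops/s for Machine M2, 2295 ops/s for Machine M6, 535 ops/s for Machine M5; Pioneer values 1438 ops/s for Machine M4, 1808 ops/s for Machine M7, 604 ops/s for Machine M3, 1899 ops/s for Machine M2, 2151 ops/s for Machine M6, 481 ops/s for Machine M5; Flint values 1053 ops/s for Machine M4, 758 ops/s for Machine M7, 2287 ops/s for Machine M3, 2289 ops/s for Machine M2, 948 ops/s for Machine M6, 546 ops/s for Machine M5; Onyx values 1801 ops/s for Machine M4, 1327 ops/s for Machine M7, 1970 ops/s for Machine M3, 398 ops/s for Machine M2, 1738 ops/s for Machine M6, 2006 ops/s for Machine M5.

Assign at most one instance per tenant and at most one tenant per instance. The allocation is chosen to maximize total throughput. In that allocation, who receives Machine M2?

Pioneer receives Machine M2.

Optimal: Cove→Machine M7 (1792 ops/s), Apex→Machine M4 (1338 ops/s), Iris→Machine M6 (2295 ops/s), Pioneer→Machine M2 (1899 ops/s), Flint→Machine M3 (2287 ops/s), Onyx→Machine M5 (2006 ops/s) — total 1792+1338+2295+1899+2287+2006 = 11617 ops/s.
Max-entry greedy (repeatedly take the single best remaining cell) gives 10758 ops/s, worse by 859.
Next-best assignment: Cove→Machine M7, Apex→Machine M4, Iris→Machine M3, Pioneer→Machine M6, Flint→Machine M2, Onyx→Machine M5 = 11419 ops/s.
Pioneer's own top instance is Machine M6 (2151 ops/s), but forcing Pioneer→Machine M6 and reassigning the rest optimally gives only 11419 ops/s — worse by 198.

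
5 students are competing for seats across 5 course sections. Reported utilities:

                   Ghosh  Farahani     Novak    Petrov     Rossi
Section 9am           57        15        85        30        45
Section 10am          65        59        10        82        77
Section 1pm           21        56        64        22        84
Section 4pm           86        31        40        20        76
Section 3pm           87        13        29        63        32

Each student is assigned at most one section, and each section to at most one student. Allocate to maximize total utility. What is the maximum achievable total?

This is a one-to-one assignment (maximum-weight bipartite matching).
Optimal: Ghosh→Section 3pm (87 points), Farahani→Section 1pm (56 points), Novak→Section 9am (85 points), Petrov→Section 10am (82 points), Rossi→Section 4pm (76 points) — total 87+56+85+82+76 = 386 points.
Column-greedy (each section in turn goes to its best remaining student) gives 350 points, worse by 36.
Swapping Farahani↔Novak (Farahani→Section 9am 15 points, Novak→Section 1pm 64 points) loses 62.
Checked against all permutations: 386 points is optimal.

Maximum total: 386 points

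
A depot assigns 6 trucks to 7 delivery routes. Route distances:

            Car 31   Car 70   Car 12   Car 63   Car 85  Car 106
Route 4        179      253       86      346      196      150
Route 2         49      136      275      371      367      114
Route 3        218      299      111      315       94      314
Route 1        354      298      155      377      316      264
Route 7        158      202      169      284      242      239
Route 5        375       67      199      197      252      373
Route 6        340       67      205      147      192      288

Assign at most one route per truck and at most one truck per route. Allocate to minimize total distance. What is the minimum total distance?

Minimum total: 662 km

Optimal: Car 31→Route 2 (49 km), Car 70→Route 5 (67 km), Car 12→Route 1 (155 km), Car 63→Route 6 (147 km), Car 85→Route 3 (94 km), Car 106→Route 4 (150 km) — total 49+67+155+147+94+150 = 662 km.
Row-greedy (each truck in turn takes its cheapest remaining route) gives 682 km, worse by 20.
Next-best assignment: Car 31→Route 7, Car 70→Route 5, Car 12→Route 4, Car 63→Route 6, Car 85→Route 3, Car 106→Route 2 = 666 km.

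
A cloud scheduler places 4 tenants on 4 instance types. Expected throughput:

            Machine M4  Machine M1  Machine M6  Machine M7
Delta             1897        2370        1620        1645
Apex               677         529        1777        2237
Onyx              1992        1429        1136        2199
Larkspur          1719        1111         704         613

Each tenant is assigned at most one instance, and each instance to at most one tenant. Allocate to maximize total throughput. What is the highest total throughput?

This is the linear assignment problem.
Optimal: Delta→Machine M1 (2370 ops/s), Apex→Machine M6 (1777 ops/s), Onyx→Machine M7 (2199 ops/s), Larkspur→Machine M4 (1719 ops/s) — total 2370+1777+2199+1719 = 8065 ops/s.
Column-greedy (each instance in turn goes to its best remaining tenant) gives 6752 ops/s, worse by 1313.
Next-best assignment: Delta→Machine M1, Apex→Machine M7, Onyx→Machine M6, Larkspur→Machine M4 = 7462 ops/s.
No other one-to-one assignment exceeds 8065 ops/s.

Max total: 8065 ops/s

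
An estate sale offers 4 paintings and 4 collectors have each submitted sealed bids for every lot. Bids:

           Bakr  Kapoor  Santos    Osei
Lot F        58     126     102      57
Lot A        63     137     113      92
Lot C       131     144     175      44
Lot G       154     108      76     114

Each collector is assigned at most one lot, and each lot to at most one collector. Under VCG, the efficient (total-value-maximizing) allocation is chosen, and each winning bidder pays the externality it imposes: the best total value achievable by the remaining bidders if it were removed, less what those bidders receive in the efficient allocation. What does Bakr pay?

Efficient allocation: Bakr→Lot G ($154), Kapoor→Lot F ($126), Santos→Lot C ($175), Osei→Lot A ($92); total welfare W = $547.
Bakr receives Lot G at value $154, so the others get W − 154 = $393.
Without Bakr: best allocation of the remaining 3 bidders over all 4 lots is Kapoor→Lot A ($137), Santos→Lot C ($175), Osei→Lot G ($114), total $426.
VCG payment = (others' best without Bakr) − (others' welfare with Bakr) = 426 − 393 = $33.

Bakr pays $33.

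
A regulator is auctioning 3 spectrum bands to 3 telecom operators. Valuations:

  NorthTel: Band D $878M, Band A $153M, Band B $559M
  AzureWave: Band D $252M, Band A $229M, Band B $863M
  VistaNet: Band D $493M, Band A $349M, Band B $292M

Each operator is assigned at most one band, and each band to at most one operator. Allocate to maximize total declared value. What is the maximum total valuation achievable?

Treat this as an assignment problem: match each operator to one band.
Optimal: NorthTel→Band D ($878M), AzureWave→Band B ($863M), VistaNet→Band A ($349M) — total 878+863+349 = $2090M.
Checked against all permutations: $2090M is optimal.

Maximum total: $2090M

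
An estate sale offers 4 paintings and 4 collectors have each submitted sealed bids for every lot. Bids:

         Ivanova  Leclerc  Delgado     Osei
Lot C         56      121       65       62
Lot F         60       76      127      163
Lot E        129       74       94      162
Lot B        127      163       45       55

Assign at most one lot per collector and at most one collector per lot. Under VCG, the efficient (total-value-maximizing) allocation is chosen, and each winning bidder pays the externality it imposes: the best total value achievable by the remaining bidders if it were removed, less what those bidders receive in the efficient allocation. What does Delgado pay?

Delgado pays $45.

Efficient allocation: Ivanova→Lot B ($127), Leclerc→Lot C ($121), Delgado→Lot F ($127), Osei→Lot E ($162); total welfare W = $537.
Delgado receives Lot F at value $127, so the others get W − 127 = $410.
Without Delgado: best allocation of the remaining 3 bidders over all 4 lots is Ivanova→Lot E ($129), Leclerc→Lot B ($163), Osei→Lot F ($163), total $455.
VCG payment = (others' best without Delgado) − (others' welfare with Delgado) = 455 − 410 = $45.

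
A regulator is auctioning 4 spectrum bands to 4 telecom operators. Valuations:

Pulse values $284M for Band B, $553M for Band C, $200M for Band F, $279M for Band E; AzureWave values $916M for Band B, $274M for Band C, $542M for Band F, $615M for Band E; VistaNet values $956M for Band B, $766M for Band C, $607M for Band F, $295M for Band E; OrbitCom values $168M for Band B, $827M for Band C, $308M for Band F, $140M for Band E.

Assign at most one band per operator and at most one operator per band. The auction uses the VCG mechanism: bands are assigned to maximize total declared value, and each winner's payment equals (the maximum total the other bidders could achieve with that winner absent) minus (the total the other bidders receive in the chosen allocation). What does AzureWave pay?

AzureWave pays $349M.

Efficient allocation: Pulse→Band E ($279M), AzureWave→Band B ($916M), VistaNet→Band F ($607M), OrbitCom→Band C ($827M); total welfare W = $2629M.
AzureWave receives Band B at value $916M, so the others get W − 916 = $1713M.
Without AzureWave: best allocation of the remaining 3 bidders over all 4 bands is Pulse→Band E ($279M), VistaNet→Band B ($956M), OrbitCom→Band C ($827M), total $2062M.
VCG payment = (others' best without AzureWave) − (others' welfare with AzureWave) = 2062 − 1713 = $349M.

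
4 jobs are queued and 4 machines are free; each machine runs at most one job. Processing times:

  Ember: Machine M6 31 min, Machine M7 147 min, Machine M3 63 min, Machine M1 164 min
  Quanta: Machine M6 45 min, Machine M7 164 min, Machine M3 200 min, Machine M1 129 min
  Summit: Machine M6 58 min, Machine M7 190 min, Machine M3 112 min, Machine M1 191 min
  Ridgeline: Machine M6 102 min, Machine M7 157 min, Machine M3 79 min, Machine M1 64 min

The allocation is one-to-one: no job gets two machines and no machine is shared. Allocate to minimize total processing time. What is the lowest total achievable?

Optimal: Ember→Machine M3 (63 min), Quanta→Machine M7 (164 min), Summit→Machine M6 (58 min), Ridgeline→Machine M1 (64 min) — total 63+164+58+64 = 349 min.
Column-greedy (each machine in turn goes to its cheapest remaining job) gives 429 min, worse by 80.
Every other assignment is strictly worse.

Minimum total: 349 min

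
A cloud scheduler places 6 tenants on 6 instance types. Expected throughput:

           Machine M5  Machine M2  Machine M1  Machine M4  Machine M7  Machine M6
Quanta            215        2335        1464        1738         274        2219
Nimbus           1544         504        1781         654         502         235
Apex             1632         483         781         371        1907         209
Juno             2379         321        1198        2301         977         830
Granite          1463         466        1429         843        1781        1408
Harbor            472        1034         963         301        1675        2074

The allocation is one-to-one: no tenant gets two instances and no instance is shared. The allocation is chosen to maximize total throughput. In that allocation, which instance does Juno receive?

This is a one-to-one assignment (maximum-weight bipartite matching).
Optimal: Quanta→Machine M2 (2335 ops/s), Nimbus→Machine M1 (1781 ops/s), Apex→Machine M5 (1632 ops/s), Juno→Machine M4 (2301 ops/s), Granite→Machine M7 (1781 ops/s), Harbor→Machine M6 (2074 ops/s) — total 2335+1781+1632+2301+1781+2074 = 11904 ops/s.
Column-greedy (each instance in turn goes to its best remaining tenant) gives 11319 ops/s, worse by 585.
Next-best assignment: Quanta→Machine M2, Nimbus→Machine M1, Apex→Machine M7, Juno→Machine M4, Granite→Machine M5, Harbor→Machine M6 = 11861 ops/s.
Checked against all permutations: 11904 ops/s is optimal.
Juno's own top instance is Machine M5 (2379 ops/s), but forcing Juno→Machine M5 and reassigning the rest optimally gives only 11319 ops/s — worse by 585.

Juno receives Machine M4.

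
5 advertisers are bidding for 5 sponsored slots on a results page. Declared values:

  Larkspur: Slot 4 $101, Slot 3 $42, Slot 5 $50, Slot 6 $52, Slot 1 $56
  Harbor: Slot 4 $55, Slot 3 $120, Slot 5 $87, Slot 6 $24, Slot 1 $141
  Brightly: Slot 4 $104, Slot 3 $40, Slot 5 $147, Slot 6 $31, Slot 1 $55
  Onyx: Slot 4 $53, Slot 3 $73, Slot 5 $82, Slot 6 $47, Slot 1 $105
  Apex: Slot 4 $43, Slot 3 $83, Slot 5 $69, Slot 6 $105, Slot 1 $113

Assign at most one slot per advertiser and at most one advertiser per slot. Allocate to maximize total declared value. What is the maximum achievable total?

Treat this as an assignment problem: match each advertiser to one slot.
Optimal: Larkspur→Slot 4 ($101), Harbor→Slot 3 ($120), Brightly→Slot 5 ($147), Onyx→Slot 1 ($105), Apex→Slot 6 ($105) — total 101+120+147+105+105 = $578.
Max-entry greedy (repeatedly take the single best remaining cell) gives $567, worse by 11.

Maximum total: $578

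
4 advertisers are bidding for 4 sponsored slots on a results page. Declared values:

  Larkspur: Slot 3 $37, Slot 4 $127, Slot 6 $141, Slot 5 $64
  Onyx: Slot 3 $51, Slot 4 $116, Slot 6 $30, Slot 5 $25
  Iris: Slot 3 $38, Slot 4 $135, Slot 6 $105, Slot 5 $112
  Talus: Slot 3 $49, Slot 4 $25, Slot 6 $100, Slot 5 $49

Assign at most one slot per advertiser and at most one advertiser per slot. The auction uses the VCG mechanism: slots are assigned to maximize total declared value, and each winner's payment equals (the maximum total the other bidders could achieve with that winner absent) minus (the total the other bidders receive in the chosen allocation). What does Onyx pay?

Efficient allocation: Larkspur→Slot 6 ($141), Onyx→Slot 4 ($116), Iris→Slot 5 ($112), Talus→Slot 3 ($49); total welfare W = $418.
Onyx receives Slot 4 at value $116, so the others get W − 116 = $302.
Without Onyx: best allocation of the remaining 3 bidders over all 4 slots is Larkspur→Slot 4 ($127), Iris→Slot 5 ($112), Talus→Slot 6 ($100), total $339.
VCG payment = (others' best without Onyx) − (others' welfare with Onyx) = 339 − 302 = $37.

Onyx pays $37.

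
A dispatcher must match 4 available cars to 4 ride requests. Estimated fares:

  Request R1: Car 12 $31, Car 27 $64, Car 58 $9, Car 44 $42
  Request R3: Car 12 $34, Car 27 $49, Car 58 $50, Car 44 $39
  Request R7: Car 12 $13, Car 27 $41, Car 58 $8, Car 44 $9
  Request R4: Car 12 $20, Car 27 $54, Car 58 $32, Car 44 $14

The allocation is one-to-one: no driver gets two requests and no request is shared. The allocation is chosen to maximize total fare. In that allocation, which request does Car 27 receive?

Car 27 receives Request R4.

Optimal: Car 12→Request R7 ($13), Car 27→Request R4 ($54), Car 58→Request R3 ($50), Car 44→Request R1 ($42) — total 13+54+50+42 = $159.
Column-greedy (each request in turn goes to its best remaining driver) gives $141, worse by 18.
Swapping Car 12↔Car 58 (Car 12→Request R3 $34, Car 58→Request R7 $8) loses 21.
Every other assignment is strictly worse.
Car 27's own top request is Request R1 ($64), but forcing Car 27→Request R1 and reassigning the rest optimally gives only $148 — worse by 11.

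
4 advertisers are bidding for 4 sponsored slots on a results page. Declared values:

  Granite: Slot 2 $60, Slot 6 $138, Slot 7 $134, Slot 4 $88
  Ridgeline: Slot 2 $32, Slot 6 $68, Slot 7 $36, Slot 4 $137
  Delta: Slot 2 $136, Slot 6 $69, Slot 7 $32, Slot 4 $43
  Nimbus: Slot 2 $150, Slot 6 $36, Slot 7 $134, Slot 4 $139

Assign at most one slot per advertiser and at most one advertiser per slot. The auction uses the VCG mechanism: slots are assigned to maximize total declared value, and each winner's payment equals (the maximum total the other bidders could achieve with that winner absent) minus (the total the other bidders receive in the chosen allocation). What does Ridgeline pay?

Efficient allocation: Granite→Slot 6 ($138), Ridgeline→Slot 4 ($137), Delta→Slot 2 ($136), Nimbus→Slot 7 ($134); total welfare W = $545.
Ridgeline receives Slot 4 at value $137, so the others get W − 137 = $408.
Without Ridgeline: best allocation of the remaining 3 bidders over all 4 slots is Granite→Slot 6 ($138), Delta→Slot 2 ($136), Nimbus→Slot 4 ($139), total $413.
VCG payment = (others' best without Ridgeline) − (others' welfare with Ridgeline) = 413 − 408 = $5.

Ridgeline pays $5.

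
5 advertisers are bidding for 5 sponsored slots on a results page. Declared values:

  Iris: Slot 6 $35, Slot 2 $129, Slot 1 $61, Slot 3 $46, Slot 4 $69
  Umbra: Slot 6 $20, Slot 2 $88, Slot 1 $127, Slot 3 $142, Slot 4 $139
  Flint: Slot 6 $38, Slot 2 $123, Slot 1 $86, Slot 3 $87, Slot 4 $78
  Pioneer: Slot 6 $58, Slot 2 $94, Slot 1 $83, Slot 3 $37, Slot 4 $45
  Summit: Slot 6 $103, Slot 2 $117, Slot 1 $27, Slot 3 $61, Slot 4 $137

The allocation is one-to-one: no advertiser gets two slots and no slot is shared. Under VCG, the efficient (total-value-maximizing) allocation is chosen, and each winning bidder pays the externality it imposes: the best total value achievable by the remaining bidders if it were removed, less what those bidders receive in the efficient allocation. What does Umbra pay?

Umbra pays $26.

Efficient allocation: Iris→Slot 2 ($129), Umbra→Slot 3 ($142), Flint→Slot 1 ($86), Pioneer→Slot 6 ($58), Summit→Slot 4 ($137); total welfare W = $552.
Umbra receives Slot 3 at value $142, so the others get W − 142 = $410.
Without Umbra: best allocation of the remaining 4 bidders over all 5 slots is Iris→Slot 2 ($129), Flint→Slot 3 ($87), Pioneer→Slot 1 ($83), Summit→Slot 4 ($137), total $436.
VCG payment = (others' best without Umbra) − (others' welfare with Umbra) = 436 − 410 = $26.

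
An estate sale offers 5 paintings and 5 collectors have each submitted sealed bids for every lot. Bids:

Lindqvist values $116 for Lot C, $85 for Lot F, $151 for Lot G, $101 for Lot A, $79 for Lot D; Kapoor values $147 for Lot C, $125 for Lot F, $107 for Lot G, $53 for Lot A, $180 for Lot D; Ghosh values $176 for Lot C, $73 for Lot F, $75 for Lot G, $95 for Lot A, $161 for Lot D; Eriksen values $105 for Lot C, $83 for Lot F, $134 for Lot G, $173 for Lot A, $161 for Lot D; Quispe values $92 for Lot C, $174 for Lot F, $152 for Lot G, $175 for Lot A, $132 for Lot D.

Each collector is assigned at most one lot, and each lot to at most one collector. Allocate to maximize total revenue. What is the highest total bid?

Optimal: Lindqvist→Lot G ($151), Kapoor→Lot D ($180), Ghosh→Lot C ($176), Eriksen→Lot A ($173), Quispe→Lot F ($174) — total 151+180+176+173+174 = $854.
Max-entry greedy (repeatedly take the single best remaining cell) gives $765, worse by 89.
No other one-to-one assignment exceeds $854.

Max total: $854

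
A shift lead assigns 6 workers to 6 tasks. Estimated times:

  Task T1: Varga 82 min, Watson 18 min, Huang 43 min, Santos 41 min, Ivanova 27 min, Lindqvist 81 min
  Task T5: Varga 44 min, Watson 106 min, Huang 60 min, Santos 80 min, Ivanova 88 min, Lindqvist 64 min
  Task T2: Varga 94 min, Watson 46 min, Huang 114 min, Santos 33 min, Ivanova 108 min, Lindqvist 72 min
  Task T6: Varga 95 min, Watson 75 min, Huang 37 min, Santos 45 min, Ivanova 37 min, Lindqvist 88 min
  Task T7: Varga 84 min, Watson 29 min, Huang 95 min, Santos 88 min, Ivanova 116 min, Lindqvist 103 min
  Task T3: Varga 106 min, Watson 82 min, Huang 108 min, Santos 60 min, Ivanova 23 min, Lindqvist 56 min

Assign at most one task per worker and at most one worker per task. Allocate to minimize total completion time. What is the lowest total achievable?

Min total: 226 min

This is the linear assignment problem.
Optimal: Varga→Task T5 (44 min), Watson→Task T7 (29 min), Huang→Task T6 (37 min), Santos→Task T2 (33 min), Ivanova→Task T1 (27 min), Lindqvist→Task T3 (56 min) — total 44+29+37+33+27+56 = 226 min.
Row-greedy (each worker in turn takes its cheapest remaining task) gives 258 min, worse by 32.
Swapping Santos↔Ivanova (Santos→Task T1 41 min, Ivanova→Task T2 108 min) adds 89.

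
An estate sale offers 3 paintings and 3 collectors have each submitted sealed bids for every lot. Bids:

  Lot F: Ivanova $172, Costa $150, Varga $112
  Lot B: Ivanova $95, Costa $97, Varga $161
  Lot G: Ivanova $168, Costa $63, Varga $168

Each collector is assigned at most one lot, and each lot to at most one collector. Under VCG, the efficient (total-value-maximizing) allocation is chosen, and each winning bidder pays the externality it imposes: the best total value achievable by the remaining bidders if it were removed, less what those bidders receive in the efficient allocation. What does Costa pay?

Efficient allocation: Ivanova→Lot G ($168), Costa→Lot F ($150), Varga→Lot B ($161); total welfare W = $479.
Costa receives Lot F at value $150, so the others get W − 150 = $329.
Without Costa: best allocation of the remaining 2 bidders over all 3 lots is Ivanova→Lot F ($172), Varga→Lot G ($168), total $340.
VCG payment = (others' best without Costa) − (others' welfare with Costa) = 340 − 329 = $11.

Costa pays $11.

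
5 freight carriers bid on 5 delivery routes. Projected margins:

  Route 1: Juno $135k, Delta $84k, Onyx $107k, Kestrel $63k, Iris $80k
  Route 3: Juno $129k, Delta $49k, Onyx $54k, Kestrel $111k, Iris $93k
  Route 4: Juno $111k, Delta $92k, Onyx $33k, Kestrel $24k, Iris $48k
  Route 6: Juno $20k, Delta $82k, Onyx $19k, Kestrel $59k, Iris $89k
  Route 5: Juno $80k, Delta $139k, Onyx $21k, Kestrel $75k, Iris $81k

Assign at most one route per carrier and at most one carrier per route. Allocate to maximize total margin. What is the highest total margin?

Max total: $557k

Optimal: Juno→Route 4 ($111k), Delta→Route 5 ($139k), Onyx→Route 1 ($107k), Kestrel→Route 3 ($111k), Iris→Route 6 ($89k) — total 111+139+107+111+89 = $557k.
Column-greedy (each route in turn goes to its best remaining carrier) gives $448k, worse by 109.
Checked against all permutations: $557k is optimal.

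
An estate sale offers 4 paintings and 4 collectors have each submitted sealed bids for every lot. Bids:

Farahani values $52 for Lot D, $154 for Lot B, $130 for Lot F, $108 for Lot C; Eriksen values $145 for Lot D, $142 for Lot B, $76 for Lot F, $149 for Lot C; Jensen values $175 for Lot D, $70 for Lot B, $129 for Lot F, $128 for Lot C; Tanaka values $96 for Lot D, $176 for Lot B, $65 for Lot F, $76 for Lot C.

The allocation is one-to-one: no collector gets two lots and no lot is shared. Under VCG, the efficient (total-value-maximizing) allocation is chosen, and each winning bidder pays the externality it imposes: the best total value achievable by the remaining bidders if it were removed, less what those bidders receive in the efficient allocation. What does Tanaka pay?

Efficient allocation: Farahani→Lot F ($130), Eriksen→Lot C ($149), Jensen→Lot D ($175), Tanaka→Lot B ($176); total welfare W = $630.
Tanaka receives Lot B at value $176, so the others get W − 176 = $454.
Without Tanaka: best allocation of the remaining 3 bidders over all 4 lots is Farahani→Lot B ($154), Eriksen→Lot C ($149), Jensen→Lot D ($175), total $478.
VCG payment = (others' best without Tanaka) − (others' welfare with Tanaka) = 478 − 454 = $24.

Tanaka pays $24.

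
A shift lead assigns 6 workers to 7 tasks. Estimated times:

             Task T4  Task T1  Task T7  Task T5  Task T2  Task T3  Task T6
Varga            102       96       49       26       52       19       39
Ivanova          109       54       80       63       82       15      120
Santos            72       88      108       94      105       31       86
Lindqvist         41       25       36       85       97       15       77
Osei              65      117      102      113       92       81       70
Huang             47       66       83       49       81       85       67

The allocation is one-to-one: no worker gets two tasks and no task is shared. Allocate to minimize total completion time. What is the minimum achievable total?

Optimal: Varga→Task T5 (26 min), Ivanova→Task T1 (54 min), Santos→Task T3 (31 min), Lindqvist→Task T7 (36 min), Osei→Task T6 (70 min), Huang→Task T4 (47 min) — total 26+54+31+36+70+47 = 264 min.
Min-entry greedy (repeatedly take the single cheapest remaining cell) gives 288 min, worse by 24.
Next-best assignment: Varga→Task T6, Ivanova→Task T1, Santos→Task T3, Lindqvist→Task T7, Osei→Task T4, Huang→Task T5 = 274 min.
Swapping Huang↔Santos (Huang→Task T3 85 min, Santos→Task T4 72 min) adds 79.

Min total: 264 min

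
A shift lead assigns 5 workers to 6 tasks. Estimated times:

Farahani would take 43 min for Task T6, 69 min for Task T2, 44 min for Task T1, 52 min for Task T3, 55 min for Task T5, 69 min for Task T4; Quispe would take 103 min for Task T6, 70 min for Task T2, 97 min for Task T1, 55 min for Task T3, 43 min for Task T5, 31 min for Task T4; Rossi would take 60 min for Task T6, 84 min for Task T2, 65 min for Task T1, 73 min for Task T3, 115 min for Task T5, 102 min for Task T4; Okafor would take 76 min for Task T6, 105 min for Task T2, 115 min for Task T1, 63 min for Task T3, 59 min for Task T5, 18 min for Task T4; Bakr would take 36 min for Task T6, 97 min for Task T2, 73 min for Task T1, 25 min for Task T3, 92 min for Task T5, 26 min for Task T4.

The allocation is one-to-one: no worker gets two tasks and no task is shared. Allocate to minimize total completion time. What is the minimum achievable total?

This is the linear assignment problem.
Optimal: Farahani→Task T1 (44 min), Quispe→Task T5 (43 min), Rossi→Task T6 (60 min), Okafor→Task T4 (18 min), Bakr→Task T3 (25 min) — total 44+43+60+18+25 = 190 min.
Swapping Rossi↔Okafor (Rossi→Task T4 102 min, Okafor→Task T6 76 min) adds 100.
Every other assignment is strictly worse.

Min total: 190 min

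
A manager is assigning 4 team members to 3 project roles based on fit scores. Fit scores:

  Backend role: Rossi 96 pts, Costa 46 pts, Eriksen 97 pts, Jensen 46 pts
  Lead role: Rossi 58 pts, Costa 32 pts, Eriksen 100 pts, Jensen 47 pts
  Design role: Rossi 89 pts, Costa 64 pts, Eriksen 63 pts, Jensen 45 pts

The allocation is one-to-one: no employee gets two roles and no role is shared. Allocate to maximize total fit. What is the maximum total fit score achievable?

Max total: 260 pts

Optimal: Rossi→Backend role (96 pts), Eriksen→Lead role (100 pts), Costa→Design role (64 pts) — total 96+100+64 = 260 pts.
Column-greedy (each role in turn goes to its best remaining employee) gives 219 pts, worse by 41.
Next-best assignment: Rossi→Backend role, Eriksen→Lead role, Jensen→Design role = 241 pts.
No other one-to-one assignment exceeds 260 pts.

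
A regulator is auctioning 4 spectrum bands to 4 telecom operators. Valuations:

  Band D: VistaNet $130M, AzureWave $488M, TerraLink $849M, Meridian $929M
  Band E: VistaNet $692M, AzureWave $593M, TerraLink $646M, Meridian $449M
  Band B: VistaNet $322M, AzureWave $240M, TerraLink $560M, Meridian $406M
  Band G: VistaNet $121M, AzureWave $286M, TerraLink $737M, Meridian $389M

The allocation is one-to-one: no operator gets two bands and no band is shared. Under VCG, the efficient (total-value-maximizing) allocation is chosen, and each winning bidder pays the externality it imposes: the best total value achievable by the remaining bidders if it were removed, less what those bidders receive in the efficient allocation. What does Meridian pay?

Efficient allocation: VistaNet→Band E ($692M), AzureWave→Band B ($240M), TerraLink→Band G ($737M), Meridian→Band D ($929M); total welfare W = $2598M.
Meridian receives Band D at value $929M, so the others get W − 929 = $1669M.
Without Meridian: best allocation of the remaining 3 bidders over all 4 bands is VistaNet→Band E ($692M), AzureWave→Band D ($488M), TerraLink→Band G ($737M), total $1917M.
VCG payment = (others' best without Meridian) − (others' welfare with Meridian) = 1917 − 1669 = $248M.

Meridian pays $248M.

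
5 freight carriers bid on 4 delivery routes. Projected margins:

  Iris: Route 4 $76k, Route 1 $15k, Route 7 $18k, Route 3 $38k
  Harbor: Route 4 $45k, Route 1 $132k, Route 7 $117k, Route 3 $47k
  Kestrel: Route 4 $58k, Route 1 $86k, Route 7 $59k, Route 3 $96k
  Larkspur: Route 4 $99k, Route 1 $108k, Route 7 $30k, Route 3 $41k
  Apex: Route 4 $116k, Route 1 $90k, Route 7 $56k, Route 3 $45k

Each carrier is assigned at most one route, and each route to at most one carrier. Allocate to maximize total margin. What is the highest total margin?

Treat this as an assignment problem: match each carrier to one route.
Optimal: Apex→Route 4 ($116k), Larkspur→Route 1 ($108k), Harbor→Route 7 ($117k), Kestrel→Route 3 ($96k) — total 116+108+117+96 = $437k.
Next-best assignment: Larkspur→Route 4, Apex→Route 1, Harbor→Route 7, Kestrel→Route 3 = $402k.
Swapping Larkspur↔Apex (Larkspur→Route 4 $99k, Apex→Route 1 $90k) loses 35.
Checked against all permutations: $437k is optimal.

Maximum total: $437k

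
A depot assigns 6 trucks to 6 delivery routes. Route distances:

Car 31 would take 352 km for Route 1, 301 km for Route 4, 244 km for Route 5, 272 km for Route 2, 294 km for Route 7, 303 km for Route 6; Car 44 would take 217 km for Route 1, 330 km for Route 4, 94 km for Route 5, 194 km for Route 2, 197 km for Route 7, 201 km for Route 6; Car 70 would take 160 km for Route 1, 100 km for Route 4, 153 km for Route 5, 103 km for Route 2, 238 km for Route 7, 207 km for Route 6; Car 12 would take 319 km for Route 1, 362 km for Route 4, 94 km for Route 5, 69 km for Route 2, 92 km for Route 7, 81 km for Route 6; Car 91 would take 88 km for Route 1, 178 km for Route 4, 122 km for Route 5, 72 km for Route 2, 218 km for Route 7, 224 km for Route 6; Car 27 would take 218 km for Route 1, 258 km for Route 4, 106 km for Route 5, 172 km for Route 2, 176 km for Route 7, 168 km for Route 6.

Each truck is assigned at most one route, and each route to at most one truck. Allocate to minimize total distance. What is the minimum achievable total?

Optimal: Car 31→Route 2 (272 km), Car 44→Route 5 (94 km), Car 70→Route 4 (100 km), Car 12→Route 6 (81 km), Car 91→Route 1 (88 km), Car 27→Route 7 (176 km) — total 272+94+100+81+88+176 = 811 km.
Column-greedy (each route in turn goes to its cheapest remaining truck) gives 830 km, worse by 19.

Minimum total: 811 km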